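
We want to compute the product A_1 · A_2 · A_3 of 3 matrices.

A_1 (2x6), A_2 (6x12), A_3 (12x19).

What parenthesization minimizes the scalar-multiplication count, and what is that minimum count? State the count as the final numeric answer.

600

(A_1 · (A_2 · A_3)): cost 1596.
((A_1 · A_2) · A_3): cost 600.
Optimal: ((A_1 · A_2) · A_3) with cost 600.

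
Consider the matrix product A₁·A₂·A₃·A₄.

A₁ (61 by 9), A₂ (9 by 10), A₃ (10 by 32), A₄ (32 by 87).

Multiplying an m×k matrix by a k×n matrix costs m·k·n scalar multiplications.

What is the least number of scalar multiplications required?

75699

Adjacent pairs: A₁A₂ = 61·9·10 = 5490; A₂A₃ = 9·10·32 = 2880; A₃A₄ = 10·32·87 = 27840.
Length 3: A₁..A₃: k=1: 0+2880+61·9·32=20448; k=2: 5490+0+61·10·32=25010 → min 20448 | A₂..A₄: k=2: 0+27840+9·10·87=35670; k=3: 2880+0+9·32·87=27936 → min 27936.
Length 4: A₁..A₄: k=1: 0+27936+61·9·87=75699; k=2: 5490+27840+61·10·87=86400; k=3: 20448+0+61·32·87=190272 → min 75699.
Optimal order: (A₁·((A₂·A₃)·A₄)) with cost 75699.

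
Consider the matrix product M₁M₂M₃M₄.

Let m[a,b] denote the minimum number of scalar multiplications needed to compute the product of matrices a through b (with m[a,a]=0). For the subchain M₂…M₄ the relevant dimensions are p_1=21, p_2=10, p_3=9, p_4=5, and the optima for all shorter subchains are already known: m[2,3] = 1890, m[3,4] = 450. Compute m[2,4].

m[2,4] = min over k∈[2,3] of m[2,k]+m[k+1,4]+p_{1}·p_k·p_{4}.
k=2: 0 + 450 + 21·10·5 = 1500; k=3: 1890 + 0 + 21·9·5 = 2835.
Minimum: 1500 at k=2.

1500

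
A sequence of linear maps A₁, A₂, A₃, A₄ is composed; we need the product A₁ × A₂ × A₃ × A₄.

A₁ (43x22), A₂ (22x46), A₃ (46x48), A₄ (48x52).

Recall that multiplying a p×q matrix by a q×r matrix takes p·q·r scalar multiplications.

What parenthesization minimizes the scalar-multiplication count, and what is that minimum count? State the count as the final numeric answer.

152680

Adjacent pairs: A₁A₂ = 43·22·46 = 43516; A₂A₃ = 22·46·48 = 48576; A₃A₄ = 46·48·52 = 114816.
Length 3: A₁..A₃: k=1: 0+48576+43·22·48=93984; k=2: 43516+0+43·46·48=138460 → min 93984 | A₂..A₄: k=2: 0+114816+22·46·52=167440; k=3: 48576+0+22·48·52=103488 → min 103488.
Length 4: A₁..A₄: k=1: 0+103488+43·22·52=152680; k=2: 43516+114816+43·46·52=261188; k=3: 93984+0+43·48·52=201312 → min 152680.
Optimal parenthesization: (A₁ × ((A₂ × A₃) × A₄)) with cost 152680.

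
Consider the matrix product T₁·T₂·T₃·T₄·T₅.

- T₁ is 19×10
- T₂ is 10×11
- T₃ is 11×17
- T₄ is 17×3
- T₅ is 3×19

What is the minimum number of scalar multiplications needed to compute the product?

Adjacent pairs: T₁T₂ = 19·10·11 = 2090; T₂T₃ = 10·11·17 = 1870; T₃T₄ = 11·17·3 = 561; T₄T₅ = 17·3·19 = 969.
Length 3: T₁..T₃: k=1: 0+1870+19·10·17=5100; k=2: 2090+0+19·11·17=5643 → min 5100 | T₂..T₄: k=2: 0+561+10·11·3=891; k=3: 1870+0+10·17·3=2380 → min 891 | T₃..T₅: k=3: 0+969+11·17·19=4522; k=4: 561+0+11·3·19=1188 → min 1188.
Length 4: T₁..T₄: k=1: 0+891+19·10·3=1461; k=2: 2090+561+19·11·3=3278; k=3: 5100+0+19·17·3=6069 → min 1461 | T₂..T₅: k=2: 0+1188+10·11·19=3278; k=3: 1870+969+10·17·19=6069; k=4: 891+0+10·3·19=1461 → min 1461.
Length 5: T₁..T₅: k=1: 0+1461+19·10·19=5071; k=2: 2090+1188+19·11·19=7249; k=3: 5100+969+19·17·19=12206; k=4: 1461+0+19·3·19=2544 → min 2544.
Optimal order: ((T₁·(T₂·(T₃·T₄)))·T₅) with cost 2544.

2544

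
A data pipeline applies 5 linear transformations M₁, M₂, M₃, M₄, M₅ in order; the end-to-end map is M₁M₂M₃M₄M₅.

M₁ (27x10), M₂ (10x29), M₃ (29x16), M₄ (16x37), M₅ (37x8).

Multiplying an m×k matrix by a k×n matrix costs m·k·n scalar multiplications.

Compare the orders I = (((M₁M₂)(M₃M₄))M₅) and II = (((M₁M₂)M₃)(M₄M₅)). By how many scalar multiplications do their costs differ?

33411

Order I = (((M₁M₂)(M₃M₄))M₅): (M₁M₂): 27×10 by 10×29 → 27×29, cost 27·10·29 = 7830; (M₃M₄): 29×16 by 16×37 → 29×37, cost 29·16·37 = 17168; ((M₁M₂)(M₃M₄)): 27×29 by 29×37 → 27×37, cost 27·29·37 = 28971; cumulative 53969; (((M₁M₂)(M₃M₄))M₅): 27×37 by 37×8 → 27×8, cost 27·37·8 = 7992; cumulative 61961. Total 61961.
Order II = (((M₁M₂)M₃)(M₄M₅)): (M₁M₂): 27×10 by 10×29 → 27×29, cost 27·10·29 = 7830; ((M₁M₂)M₃): 27×29 by 29×16 → 27×16, cost 27·29·16 = 12528; cumulative 20358; (M₄M₅): 16×37 by 37×8 → 16×8, cost 16·37·8 = 4736; (((M₁M₂)M₃)(M₄M₅)): 27×16 by 16×8 → 27×8, cost 27·16·8 = 3456; cumulative 28550. Total 28550.
Difference: |61961 − 28550| = 33411.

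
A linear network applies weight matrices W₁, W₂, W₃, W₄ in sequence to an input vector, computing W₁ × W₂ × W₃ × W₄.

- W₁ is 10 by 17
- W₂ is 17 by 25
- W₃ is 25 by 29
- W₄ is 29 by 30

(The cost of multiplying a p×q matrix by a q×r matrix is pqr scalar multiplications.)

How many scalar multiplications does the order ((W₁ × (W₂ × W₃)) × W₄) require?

25955

(W₂ × W₃): 17×25 by 25×29 → 17×29, cost 17·25·29 = 12325
(W₁ × (W₂ × W₃)): 10×17 by 17×29 → 10×29, cost 10·17·29 = 4930; cumulative 17255
((W₁ × (W₂ × W₃)) × W₄): 10×29 by 29×30 → 10×30, cost 10·29·30 = 8700; cumulative 25955
Total: 25955 scalar multiplications.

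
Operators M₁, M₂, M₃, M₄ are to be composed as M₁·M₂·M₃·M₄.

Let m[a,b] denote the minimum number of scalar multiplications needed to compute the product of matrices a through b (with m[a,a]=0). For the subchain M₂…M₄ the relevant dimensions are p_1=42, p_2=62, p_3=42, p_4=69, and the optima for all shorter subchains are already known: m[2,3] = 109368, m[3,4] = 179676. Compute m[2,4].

231084

m[2,4] = min over k∈[2,3] of m[2,k]+m[k+1,4]+p_{1}·p_k·p_{4}.
k=2: 0 + 179676 + 42·62·69 = 359352; k=3: 109368 + 0 + 42·42·69 = 231084.
Minimum: 231084 at k=3.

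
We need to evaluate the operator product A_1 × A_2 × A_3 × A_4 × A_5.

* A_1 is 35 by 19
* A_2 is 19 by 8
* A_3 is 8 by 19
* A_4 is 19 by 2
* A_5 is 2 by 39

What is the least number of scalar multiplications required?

Adjacent pairs: A_1A_2 = 35·19·8 = 5320; A_2A_3 = 19·8·19 = 2888; A_3A_4 = 8·19·2 = 304; A_4A_5 = 19·2·39 = 1482.
Length 3: A_1..A_3: k=1: 0+2888+35·19·19=15523; k=2: 5320+0+35·8·19=10640 → min 10640 | A_2..A_4: k=2: 0+304+19·8·2=608; k=3: 2888+0+19·19·2=3610 → min 608 | A_3..A_5: k=3: 0+1482+8·19·39=7410; k=4: 304+0+8·2·39=928 → min 928.
Length 4: A_1..A_4: k=1: 0+608+35·19·2=1938; k=2: 5320+304+35·8·2=6184; k=3: 10640+0+35·19·2=11970 → min 1938 | A_2..A_5: k=2: 0+928+19·8·39=6856; k=3: 2888+1482+19·19·39=18449; k=4: 608+0+19·2·39=2090 → min 2090.
Length 5: A_1..A_5: k=1: 0+2090+35·19·39=28025; k=2: 5320+928+35·8·39=17168; k=3: 10640+1482+35·19·39=38057; k=4: 1938+0+35·2·39=4668 → min 4668.
Optimal order: ((A_1 × (A_2 × (A_3 × A_4))) × A_5) with cost 4668.

4668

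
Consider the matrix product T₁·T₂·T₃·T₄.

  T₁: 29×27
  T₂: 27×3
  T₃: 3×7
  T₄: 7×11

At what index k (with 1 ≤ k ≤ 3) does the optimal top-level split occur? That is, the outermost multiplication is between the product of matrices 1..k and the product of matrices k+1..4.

Adjacent pairs: T₁T₂ = 29·27·3 = 2349; T₂T₃ = 27·3·7 = 567; T₃T₄ = 3·7·11 = 231.
Length 3: T₁..T₃: k=1: 0+567+29·27·7=6048; k=2: 2349+0+29·3·7=2958 → min 2958 | T₂..T₄: k=2: 0+231+27·3·11=1122; k=3: 567+0+27·7·11=2646 → min 1122.
Top-level splits: k=1: (T₁..T₁)·(T₂..T₄) → 0+1122+29·27·11 = 9735; k=2: (T₁..T₂)·(T₃..T₄) → 2349+231+29·3·11 = 3537; k=3: (T₁..T₃)·(T₄..T₄) → 2958+0+29·7·11 = 5191.
Best split is after T₂, i.e. k = 2.

2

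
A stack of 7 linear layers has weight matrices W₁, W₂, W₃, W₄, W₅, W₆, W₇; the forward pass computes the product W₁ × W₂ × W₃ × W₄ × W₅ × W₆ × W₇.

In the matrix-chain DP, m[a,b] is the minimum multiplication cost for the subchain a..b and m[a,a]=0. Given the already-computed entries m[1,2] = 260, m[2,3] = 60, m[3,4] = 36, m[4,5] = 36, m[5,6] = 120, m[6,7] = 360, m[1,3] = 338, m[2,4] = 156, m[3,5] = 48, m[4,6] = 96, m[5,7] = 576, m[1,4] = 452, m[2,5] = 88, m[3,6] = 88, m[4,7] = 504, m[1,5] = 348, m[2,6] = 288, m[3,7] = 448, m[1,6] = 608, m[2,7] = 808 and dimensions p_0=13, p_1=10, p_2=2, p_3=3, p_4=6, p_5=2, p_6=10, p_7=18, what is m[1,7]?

1176

m[1,7] = min over k∈[1,6] of m[1,k]+m[k+1,7]+p_{0}·p_k·p_{7}.
k=1: 0 + 808 + 13·10·18 = 3148; k=2: 260 + 448 + 13·2·18 = 1176; k=3: 338 + 504 + 13·3·18 = 1544; k=4: 452 + 576 + 13·6·18 = 2432; k=5: 348 + 360 + 13·2·18 = 1176; k=6: 608 + 0 + 13·10·18 = 2948.
Minimum: 1176 at k=2.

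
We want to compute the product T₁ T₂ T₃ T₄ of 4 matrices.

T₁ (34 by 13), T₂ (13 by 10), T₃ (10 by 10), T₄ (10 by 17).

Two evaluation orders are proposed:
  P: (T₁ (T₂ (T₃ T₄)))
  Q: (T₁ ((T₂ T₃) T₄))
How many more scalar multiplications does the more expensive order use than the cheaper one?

400

Order P = (T₁ (T₂ (T₃ T₄))): (T₃ T₄): 10×10 by 10×17 → 10×17, cost 10·10·17 = 1700; (T₂ (T₃ T₄)): 13×10 by 10×17 → 13×17, cost 13·10·17 = 2210; cumulative 3910; (T₁ (T₂ (T₃ T₄))): 34×13 by 13×17 → 34×17, cost 34·13·17 = 7514; cumulative 11424. Total 11424.
Order Q = (T₁ ((T₂ T₃) T₄)): (T₂ T₃): 13×10 by 10×10 → 13×10, cost 13·10·10 = 1300; ((T₂ T₃) T₄): 13×10 by 10×17 → 13×17, cost 13·10·17 = 2210; cumulative 3510; (T₁ ((T₂ T₃) T₄)): 34×13 by 13×17 → 34×17, cost 34·13·17 = 7514; cumulative 11024. Total 11024.
Difference: |11424 − 11024| = 400.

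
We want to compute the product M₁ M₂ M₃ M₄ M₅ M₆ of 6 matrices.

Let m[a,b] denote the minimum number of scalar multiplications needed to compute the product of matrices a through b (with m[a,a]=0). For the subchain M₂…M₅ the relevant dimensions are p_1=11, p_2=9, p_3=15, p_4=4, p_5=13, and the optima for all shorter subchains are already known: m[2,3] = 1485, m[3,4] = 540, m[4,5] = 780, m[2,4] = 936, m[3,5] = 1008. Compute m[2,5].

m[2,5] = min over k∈[2,4] of m[2,k]+m[k+1,5]+p_{1}·p_k·p_{5}.
k=2: 0 + 1008 + 11·9·13 = 2295; k=3: 1485 + 780 + 11·15·13 = 4410; k=4: 936 + 0 + 11·4·13 = 1508.
Minimum: 1508 at k=4.

1508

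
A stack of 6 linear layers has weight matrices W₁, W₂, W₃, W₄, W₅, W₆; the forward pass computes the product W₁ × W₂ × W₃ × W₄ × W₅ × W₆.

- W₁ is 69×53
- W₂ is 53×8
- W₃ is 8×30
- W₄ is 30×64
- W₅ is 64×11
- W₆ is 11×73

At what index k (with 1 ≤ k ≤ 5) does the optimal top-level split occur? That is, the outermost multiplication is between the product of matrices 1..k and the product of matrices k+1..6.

Adjacent pairs: W₁W₂ = 69·53·8 = 29256; W₂W₃ = 53·8·30 = 12720; W₃W₄ = 8·30·64 = 15360; W₄W₅ = 30·64·11 = 21120; W₅W₆ = 64·11·73 = 51392.
Length 3: W₁..W₃: k=1: 0+12720+69·53·30=122430; k=2: 29256+0+69·8·30=45816 → min 45816 | W₂..W₄: k=2: 0+15360+53·8·64=42496; k=3: 12720+0+53·30·64=114480 → min 42496 | W₃..W₅: k=3: 0+21120+8·30·11=23760; k=4: 15360+0+8·64·11=20992 → min 20992 | W₄..W₆: k=4: 0+51392+30·64·73=191552; k=5: 21120+0+30·11·73=45210 → min 45210.
Length 4: W₁..W₄: k=1: 0+42496+69·53·64=276544; k=2: 29256+15360+69·8·64=79944; k=3: 45816+0+69·30·64=178296 → min 79944 | W₂..W₅: k=2: 0+20992+53·8·11=25656; k=3: 12720+21120+53·30·11=51330; k=4: 42496+0+53·64·11=79808 → min 25656 | W₃..W₆: k=3: 0+45210+8·30·73=62730; k=4: 15360+51392+8·64·73=104128; k=5: 20992+0+8·11·73=27416 → min 27416.
Length 5: W₁..W₅: k=1: 0+25656+69·53·11=65883; k=2: 29256+20992+69·8·11=56320; k=3: 45816+21120+69·30·11=89706; k=4: 79944+0+69·64·11=128520 → min 56320 | W₂..W₆: k=2: 0+27416+53·8·73=58368; k=3: 12720+45210+53·30·73=174000; k=4: 42496+51392+53·64·73=341504; k=5: 25656+0+53·11·73=68215 → min 58368.
Top-level splits: k=1: (W₁..W₁)·(W₂..W₆) → 0+58368+69·53·73 = 325329; k=2: (W₁..W₂)·(W₃..W₆) → 29256+27416+69·8·73 = 96968; k=3: (W₁..W₃)·(W₄..W₆) → 45816+45210+69·30·73 = 242136; k=4: (W₁..W₄)·(W₅..W₆) → 79944+51392+69·64·73 = 453704; k=5: (W₁..W₅)·(W₆..W₆) → 56320+0+69·11·73 = 111727.
Best split is after W₂, i.e. k = 2.

2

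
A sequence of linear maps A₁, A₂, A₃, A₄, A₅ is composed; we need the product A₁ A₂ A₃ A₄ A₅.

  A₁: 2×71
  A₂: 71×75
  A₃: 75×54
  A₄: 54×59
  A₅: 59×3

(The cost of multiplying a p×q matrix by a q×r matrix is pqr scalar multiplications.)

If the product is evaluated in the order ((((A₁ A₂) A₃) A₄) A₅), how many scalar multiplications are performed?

(A₁ A₂): 2×71 by 71×75 → 2×75, cost 2·71·75 = 10650
((A₁ A₂) A₃): 2×75 by 75×54 → 2×54, cost 2·75·54 = 8100; cumulative 18750
(((A₁ A₂) A₃) A₄): 2×54 by 54×59 → 2×59, cost 2·54·59 = 6372; cumulative 25122
((((A₁ A₂) A₃) A₄) A₅): 2×59 by 59×3 → 2×3, cost 2·59·3 = 354; cumulative 25476
Total: 25476 scalar multiplications.

25476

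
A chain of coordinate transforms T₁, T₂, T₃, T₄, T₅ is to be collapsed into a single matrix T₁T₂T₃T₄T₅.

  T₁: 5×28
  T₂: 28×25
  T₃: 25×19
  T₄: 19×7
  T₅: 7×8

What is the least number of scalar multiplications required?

6820

Adjacent pairs: T₁T₂ = 5·28·25 = 3500; T₂T₃ = 28·25·19 = 13300; T₃T₄ = 25·19·7 = 3325; T₄T₅ = 19·7·8 = 1064.
Length 3: T₁..T₃: k=1: 0+13300+5·28·19=15960; k=2: 3500+0+5·25·19=5875 → min 5875 | T₂..T₄: k=2: 0+3325+28·25·7=8225; k=3: 13300+0+28·19·7=17024 → min 8225 | T₃..T₅: k=3: 0+1064+25·19·8=4864; k=4: 3325+0+25·7·8=4725 → min 4725.
Length 4: T₁..T₄: k=1: 0+8225+5·28·7=9205; k=2: 3500+3325+5·25·7=7700; k=3: 5875+0+5·19·7=6540 → min 6540 | T₂..T₅: k=2: 0+4725+28·25·8=10325; k=3: 13300+1064+28·19·8=18620; k=4: 8225+0+28·7·8=9793 → min 9793.
Length 5: T₁..T₅: k=1: 0+9793+5·28·8=10913; k=2: 3500+4725+5·25·8=9225; k=3: 5875+1064+5·19·8=7699; k=4: 6540+0+5·7·8=6820 → min 6820.
Optimal order: ((((T₁T₂)T₃)T₄)T₅) with cost 6820.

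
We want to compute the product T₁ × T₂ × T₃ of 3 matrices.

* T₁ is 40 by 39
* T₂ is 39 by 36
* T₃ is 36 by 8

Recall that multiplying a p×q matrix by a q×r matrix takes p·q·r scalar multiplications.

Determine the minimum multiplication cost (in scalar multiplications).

23712

Order (T₁ × (T₂ × T₃)): (T₂ × T₃): 39×36 by 36×8 → 39×8, cost 39·36·8 = 11232; (T₁ × (T₂ × T₃)): 40×39 by 39×8 → 40×8, cost 40·39·8 = 12480; cumulative 23712. Total 23712.
Order ((T₁ × T₂) × T₃): (T₁ × T₂): 40×39 by 39×36 → 40×36, cost 40·39·36 = 56160; ((T₁ × T₂) × T₃): 40×36 by 36×8 → 40×8, cost 40·36·8 = 11520; cumulative 67680. Total 67680.
Minimum: 23712.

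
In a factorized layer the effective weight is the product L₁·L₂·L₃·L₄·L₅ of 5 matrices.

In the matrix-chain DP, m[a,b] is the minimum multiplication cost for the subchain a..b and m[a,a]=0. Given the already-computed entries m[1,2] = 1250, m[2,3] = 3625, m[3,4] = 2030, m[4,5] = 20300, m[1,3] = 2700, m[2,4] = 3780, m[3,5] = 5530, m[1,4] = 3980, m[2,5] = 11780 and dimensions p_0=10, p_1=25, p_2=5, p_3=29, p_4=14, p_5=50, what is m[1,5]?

m[1,5] = min over k∈[1,4] of m[1,k]+m[k+1,5]+p_{0}·p_k·p_{5}.
k=1: 0 + 11780 + 10·25·50 = 24280; k=2: 1250 + 5530 + 10·5·50 = 9280; k=3: 2700 + 20300 + 10·29·50 = 37500; k=4: 3980 + 0 + 10·14·50 = 10980.
Minimum: 9280 at k=2.

9280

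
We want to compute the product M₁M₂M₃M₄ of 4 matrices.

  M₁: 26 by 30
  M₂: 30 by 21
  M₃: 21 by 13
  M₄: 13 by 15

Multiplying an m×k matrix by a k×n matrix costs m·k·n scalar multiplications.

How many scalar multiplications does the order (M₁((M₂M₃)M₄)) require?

25740

(M₂M₃): 30×21 by 21×13 → 30×13, cost 30·21·13 = 8190
((M₂M₃)M₄): 30×13 by 13×15 → 30×15, cost 30·13·15 = 5850; cumulative 14040
(M₁((M₂M₃)M₄)): 26×30 by 30×15 → 26×15, cost 26·30·15 = 11700; cumulative 25740
Total: 25740 scalar multiplications.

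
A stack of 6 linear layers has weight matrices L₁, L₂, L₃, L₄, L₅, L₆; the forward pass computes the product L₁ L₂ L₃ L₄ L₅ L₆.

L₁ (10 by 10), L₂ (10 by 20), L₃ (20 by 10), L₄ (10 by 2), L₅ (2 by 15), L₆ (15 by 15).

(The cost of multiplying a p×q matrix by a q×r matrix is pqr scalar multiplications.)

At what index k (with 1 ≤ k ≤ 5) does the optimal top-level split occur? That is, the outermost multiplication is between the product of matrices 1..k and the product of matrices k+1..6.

Adjacent pairs: L₁L₂ = 10·10·20 = 2000; L₂L₃ = 10·20·10 = 2000; L₃L₄ = 20·10·2 = 400; L₄L₅ = 10·2·15 = 300; L₅L₆ = 2·15·15 = 450.
Length 3: L₁..L₃: k=1: 0+2000+10·10·10=3000; k=2: 2000+0+10·20·10=4000 → min 3000 | L₂..L₄: k=2: 0+400+10·20·2=800; k=3: 2000+0+10·10·2=2200 → min 800 | L₃..L₅: k=3: 0+300+20·10·15=3300; k=4: 400+0+20·2·15=1000 → min 1000 | L₄..L₆: k=4: 0+450+10·2·15=750; k=5: 300+0+10·15·15=2550 → min 750.
Length 4: L₁..L₄: k=1: 0+800+10·10·2=1000; k=2: 2000+400+10·20·2=2800; k=3: 3000+0+10·10·2=3200 → min 1000 | L₂..L₅: k=2: 0+1000+10·20·15=4000; k=3: 2000+300+10·10·15=3800; k=4: 800+0+10·2·15=1100 → min 1100 | L₃..L₆: k=3: 0+750+20·10·15=3750; k=4: 400+450+20·2·15=1450; k=5: 1000+0+20·15·15=5500 → min 1450.
Length 5: L₁..L₅: k=1: 0+1100+10·10·15=2600; k=2: 2000+1000+10·20·15=6000; k=3: 3000+300+10·10·15=4800; k=4: 1000+0+10·2·15=1300 → min 1300 | L₂..L₆: k=2: 0+1450+10·20·15=4450; k=3: 2000+750+10·10·15=4250; k=4: 800+450+10·2·15=1550; k=5: 1100+0+10·15·15=3350 → min 1550.
Top-level splits: k=1: (L₁..L₁)·(L₂..L₆) → 0+1550+10·10·15 = 3050; k=2: (L₁..L₂)·(L₃..L₆) → 2000+1450+10·20·15 = 6450; k=3: (L₁..L₃)·(L₄..L₆) → 3000+750+10·10·15 = 5250; k=4: (L₁..L₄)·(L₅..L₆) → 1000+450+10·2·15 = 1750; k=5: (L₁..L₅)·(L₆..L₆) → 1300+0+10·15·15 = 3550.
Best split is after L₄, i.e. k = 4.

4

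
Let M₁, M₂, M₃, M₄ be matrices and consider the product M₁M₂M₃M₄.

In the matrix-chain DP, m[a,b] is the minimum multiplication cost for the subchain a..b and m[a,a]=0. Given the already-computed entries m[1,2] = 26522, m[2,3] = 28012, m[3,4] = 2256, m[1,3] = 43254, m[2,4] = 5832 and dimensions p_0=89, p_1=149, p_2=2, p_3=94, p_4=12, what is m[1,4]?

30914

m[1,4] = min over k∈[1,3] of m[1,k]+m[k+1,4]+p_{0}·p_k·p_{4}.
k=1: 0 + 5832 + 89·149·12 = 164964; k=2: 26522 + 2256 + 89·2·12 = 30914; k=3: 43254 + 0 + 89·94·12 = 143646.
Minimum: 30914 at k=2.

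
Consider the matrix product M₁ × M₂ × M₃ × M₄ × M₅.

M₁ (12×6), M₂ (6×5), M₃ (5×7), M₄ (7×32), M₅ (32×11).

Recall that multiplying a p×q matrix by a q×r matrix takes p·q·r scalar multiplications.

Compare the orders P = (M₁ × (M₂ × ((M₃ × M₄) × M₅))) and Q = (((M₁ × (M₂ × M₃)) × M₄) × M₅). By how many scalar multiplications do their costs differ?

Order P = (M₁ × (M₂ × ((M₃ × M₄) × M₅))): (M₃ × M₄): 5×7 by 7×32 → 5×32, cost 5·7·32 = 1120; ((M₃ × M₄) × M₅): 5×32 by 32×11 → 5×11, cost 5·32·11 = 1760; cumulative 2880; (M₂ × ((M₃ × M₄) × M₅)): 6×5 by 5×11 → 6×11, cost 6·5·11 = 330; cumulative 3210; (M₁ × (M₂ × ((M₃ × M₄) × M₅))): 12×6 by 6×11 → 12×11, cost 12·6·11 = 792; cumulative 4002. Total 4002.
Order Q = (((M₁ × (M₂ × M₃)) × M₄) × M₅): (M₂ × M₃): 6×5 by 5×7 → 6×7, cost 6·5·7 = 210; (M₁ × (M₂ × M₃)): 12×6 by 6×7 → 12×7, cost 12·6·7 = 504; cumulative 714; ((M₁ × (M₂ × M₃)) × M₄): 12×7 by 7×32 → 12×32, cost 12·7·32 = 2688; cumulative 3402; (((M₁ × (M₂ × M₃)) × M₄) × M₅): 12×32 by 32×11 → 12×11, cost 12·32·11 = 4224; cumulative 7626. Total 7626.
Difference: |4002 − 7626| = 3624.

3624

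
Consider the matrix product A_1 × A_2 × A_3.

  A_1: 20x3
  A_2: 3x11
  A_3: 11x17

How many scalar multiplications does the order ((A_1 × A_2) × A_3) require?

4400

(A_1 × A_2): 20×3 by 3×11 → 20×11, cost 20·3·11 = 660
((A_1 × A_2) × A_3): 20×11 by 11×17 → 20×17, cost 20·11·17 = 3740; cumulative 4400
Total: 4400 scalar multiplications.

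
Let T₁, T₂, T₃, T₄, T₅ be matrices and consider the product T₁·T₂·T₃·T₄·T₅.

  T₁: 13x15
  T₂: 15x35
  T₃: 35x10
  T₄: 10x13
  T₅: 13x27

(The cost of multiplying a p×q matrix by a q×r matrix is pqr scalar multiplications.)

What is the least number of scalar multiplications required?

13453

Adjacent pairs: T₁T₂ = 13·15·35 = 6825; T₂T₃ = 15·35·10 = 5250; T₃T₄ = 35·10·13 = 4550; T₄T₅ = 10·13·27 = 3510.
Length 3: T₁..T₃: k=1: 0+5250+13·15·10=7200; k=2: 6825+0+13·35·10=11375 → min 7200 | T₂..T₄: k=2: 0+4550+15·35·13=11375; k=3: 5250+0+15·10·13=7200 → min 7200 | T₃..T₅: k=3: 0+3510+35·10·27=12960; k=4: 4550+0+35·13·27=16835 → min 12960.
Length 4: T₁..T₄: k=1: 0+7200+13·15·13=9735; k=2: 6825+4550+13·35·13=17290; k=3: 7200+0+13·10·13=8890 → min 8890 | T₂..T₅: k=2: 0+12960+15·35·27=27135; k=3: 5250+3510+15·10·27=12810; k=4: 7200+0+15·13·27=12465 → min 12465.
Length 5: T₁..T₅: k=1: 0+12465+13·15·27=17730; k=2: 6825+12960+13·35·27=32070; k=3: 7200+3510+13·10·27=14220; k=4: 8890+0+13·13·27=13453 → min 13453.
Optimal order: (((T₁·(T₂·T₃))·T₄)·T₅) with cost 13453.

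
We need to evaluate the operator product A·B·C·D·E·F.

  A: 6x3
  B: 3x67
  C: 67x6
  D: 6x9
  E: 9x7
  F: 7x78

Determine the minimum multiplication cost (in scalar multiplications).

4599

Adjacent pairs: AB = 6·3·67 = 1206; BC = 3·67·6 = 1206; CD = 67·6·9 = 3618; DE = 6·9·7 = 378; EF = 9·7·78 = 4914.
Length 3: A..C: k=1: 0+1206+6·3·6=1314; k=2: 1206+0+6·67·6=3618 → min 1314 | B..D: k=2: 0+3618+3·67·9=5427; k=3: 1206+0+3·6·9=1368 → min 1368 | C..E: k=3: 0+378+67·6·7=3192; k=4: 3618+0+67·9·7=7839 → min 3192 | D..F: k=4: 0+4914+6·9·78=9126; k=5: 378+0+6·7·78=3654 → min 3654.
Length 4: A..D: k=1: 0+1368+6·3·9=1530; k=2: 1206+3618+6·67·9=8442; k=3: 1314+0+6·6·9=1638 → min 1530 | B..E: k=2: 0+3192+3·67·7=4599; k=3: 1206+378+3·6·7=1710; k=4: 1368+0+3·9·7=1557 → min 1557 | C..F: k=3: 0+3654+67·6·78=35010; k=4: 3618+4914+67·9·78=55566; k=5: 3192+0+67·7·78=39774 → min 35010.
Length 5: A..E: k=1: 0+1557+6·3·7=1683; k=2: 1206+3192+6·67·7=7212; k=3: 1314+378+6·6·7=1944; k=4: 1530+0+6·9·7=1908 → min 1683 | B..F: k=2: 0+35010+3·67·78=50688; k=3: 1206+3654+3·6·78=6264; k=4: 1368+4914+3·9·78=8388; k=5: 1557+0+3·7·78=3195 → min 3195.
Length 6: A..F: k=1: 0+3195+6·3·78=4599; k=2: 1206+35010+6·67·78=67572; k=3: 1314+3654+6·6·78=7776; k=4: 1530+4914+6·9·78=10656; k=5: 1683+0+6·7·78=4959 → min 4599.
Optimal order: (A·((((B·C)·D)·E)·F)) with cost 4599.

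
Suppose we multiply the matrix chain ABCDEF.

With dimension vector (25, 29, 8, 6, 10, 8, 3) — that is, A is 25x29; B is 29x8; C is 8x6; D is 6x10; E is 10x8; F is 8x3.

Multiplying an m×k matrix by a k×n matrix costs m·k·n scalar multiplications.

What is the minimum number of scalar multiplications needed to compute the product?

Adjacent pairs: AB = 25·29·8 = 5800; BC = 29·8·6 = 1392; CD = 8·6·10 = 480; DE = 6·10·8 = 480; EF = 10·8·3 = 240.
Length 3: A..C: k=1: 0+1392+25·29·6=5742; k=2: 5800+0+25·8·6=7000 → min 5742 | B..D: k=2: 0+480+29·8·10=2800; k=3: 1392+0+29·6·10=3132 → min 2800 | C..E: k=3: 0+480+8·6·8=864; k=4: 480+0+8·10·8=1120 → min 864 | D..F: k=4: 0+240+6·10·3=420; k=5: 480+0+6·8·3=624 → min 420.
Length 4: A..D: k=1: 0+2800+25·29·10=10050; k=2: 5800+480+25·8·10=8280; k=3: 5742+0+25·6·10=7242 → min 7242 | B..E: k=2: 0+864+29·8·8=2720; k=3: 1392+480+29·6·8=3264; k=4: 2800+0+29·10·8=5120 → min 2720 | C..F: k=3: 0+420+8·6·3=564; k=4: 480+240+8·10·3=960; k=5: 864+0+8·8·3=1056 → min 564.
Length 5: A..E: k=1: 0+2720+25·29·8=8520; k=2: 5800+864+25·8·8=8264; k=3: 5742+480+25·6·8=7422; k=4: 7242+0+25·10·8=9242 → min 7422 | B..F: k=2: 0+564+29·8·3=1260; k=3: 1392+420+29·6·3=2334; k=4: 2800+240+29·10·3=3910; k=5: 2720+0+29·8·3=3416 → min 1260.
Length 6: A..F: k=1: 0+1260+25·29·3=3435; k=2: 5800+564+25·8·3=6964; k=3: 5742+420+25·6·3=6612; k=4: 7242+240+25·10·3=8232; k=5: 7422+0+25·8·3=8022 → min 3435.
Optimal order: (A(B(C(D(EF))))) with cost 3435.

3435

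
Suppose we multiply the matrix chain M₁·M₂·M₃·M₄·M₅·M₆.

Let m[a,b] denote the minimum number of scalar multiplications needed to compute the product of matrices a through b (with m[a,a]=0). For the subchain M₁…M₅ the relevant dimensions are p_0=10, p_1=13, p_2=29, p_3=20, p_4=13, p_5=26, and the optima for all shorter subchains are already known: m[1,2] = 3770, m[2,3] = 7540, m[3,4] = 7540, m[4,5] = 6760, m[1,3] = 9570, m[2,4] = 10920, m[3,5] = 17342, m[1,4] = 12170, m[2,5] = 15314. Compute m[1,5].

m[1,5] = min over k∈[1,4] of m[1,k]+m[k+1,5]+p_{0}·p_k·p_{5}.
k=1: 0 + 15314 + 10·13·26 = 18694; k=2: 3770 + 17342 + 10·29·26 = 28652; k=3: 9570 + 6760 + 10·20·26 = 21530; k=4: 12170 + 0 + 10·13·26 = 15550.
Minimum: 15550 at k=4.

15550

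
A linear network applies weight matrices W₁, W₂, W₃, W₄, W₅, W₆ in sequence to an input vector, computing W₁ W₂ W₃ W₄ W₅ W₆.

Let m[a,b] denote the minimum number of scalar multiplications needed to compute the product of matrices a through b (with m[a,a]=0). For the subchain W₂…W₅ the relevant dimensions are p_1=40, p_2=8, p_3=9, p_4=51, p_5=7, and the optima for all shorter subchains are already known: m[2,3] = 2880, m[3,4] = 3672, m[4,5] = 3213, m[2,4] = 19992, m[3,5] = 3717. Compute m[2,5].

5957

m[2,5] = min over k∈[2,4] of m[2,k]+m[k+1,5]+p_{1}·p_k·p_{5}.
k=2: 0 + 3717 + 40·8·7 = 5957; k=3: 2880 + 3213 + 40·9·7 = 8613; k=4: 19992 + 0 + 40·51·7 = 34272.
Minimum: 5957 at k=2.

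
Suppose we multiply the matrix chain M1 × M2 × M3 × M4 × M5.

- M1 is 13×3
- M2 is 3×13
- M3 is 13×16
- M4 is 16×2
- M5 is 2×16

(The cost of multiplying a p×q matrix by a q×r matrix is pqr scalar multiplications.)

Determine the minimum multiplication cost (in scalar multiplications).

Adjacent pairs: M1M2 = 13·3·13 = 507; M2M3 = 3·13·16 = 624; M3M4 = 13·16·2 = 416; M4M5 = 16·2·16 = 512.
Length 3: M1..M3: k=1: 0+624+13·3·16=1248; k=2: 507+0+13·13·16=3211 → min 1248 | M2..M4: k=2: 0+416+3·13·2=494; k=3: 624+0+3·16·2=720 → min 494 | M3..M5: k=3: 0+512+13·16·16=3840; k=4: 416+0+13·2·16=832 → min 832.
Length 4: M1..M4: k=1: 0+494+13·3·2=572; k=2: 507+416+13·13·2=1261; k=3: 1248+0+13·16·2=1664 → min 572 | M2..M5: k=2: 0+832+3·13·16=1456; k=3: 624+512+3·16·16=1904; k=4: 494+0+3·2·16=590 → min 590.
Length 5: M1..M5: k=1: 0+590+13·3·16=1214; k=2: 507+832+13·13·16=4043; k=3: 1248+512+13·16·16=5088; k=4: 572+0+13·2·16=988 → min 988.
Optimal order: ((M1 × (M2 × (M3 × M4))) × M5) with cost 988.

988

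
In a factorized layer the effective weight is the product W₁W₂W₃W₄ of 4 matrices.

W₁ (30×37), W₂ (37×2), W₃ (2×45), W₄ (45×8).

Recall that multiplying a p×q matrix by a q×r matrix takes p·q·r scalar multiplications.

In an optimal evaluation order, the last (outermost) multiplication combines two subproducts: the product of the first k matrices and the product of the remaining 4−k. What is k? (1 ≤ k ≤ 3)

2

Adjacent pairs: W₁W₂ = 30·37·2 = 2220; W₂W₃ = 37·2·45 = 3330; W₃W₄ = 2·45·8 = 720.
Length 3: W₁..W₃: k=1: 0+3330+30·37·45=53280; k=2: 2220+0+30·2·45=4920 → min 4920 | W₂..W₄: k=2: 0+720+37·2·8=1312; k=3: 3330+0+37·45·8=16650 → min 1312.
Top-level splits: k=1: (W₁..W₁)·(W₂..W₄) → 0+1312+30·37·8 = 10192; k=2: (W₁..W₂)·(W₃..W₄) → 2220+720+30·2·8 = 3420; k=3: (W₁..W₃)·(W₄..W₄) → 4920+0+30·45·8 = 15720.
Best split is after W₂, i.e. k = 2.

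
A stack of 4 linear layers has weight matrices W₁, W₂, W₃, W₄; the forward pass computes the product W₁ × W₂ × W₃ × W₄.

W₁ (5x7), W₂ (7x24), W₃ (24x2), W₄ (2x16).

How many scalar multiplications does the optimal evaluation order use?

Adjacent pairs: W₁W₂ = 5·7·24 = 840; W₂W₃ = 7·24·2 = 336; W₃W₄ = 24·2·16 = 768.
Length 3: W₁..W₃: k=1: 0+336+5·7·2=406; k=2: 840+0+5·24·2=1080 → min 406 | W₂..W₄: k=2: 0+768+7·24·16=3456; k=3: 336+0+7·2·16=560 → min 560.
Length 4: W₁..W₄: k=1: 0+560+5·7·16=1120; k=2: 840+768+5·24·16=3528; k=3: 406+0+5·2·16=566 → min 566.
Optimal order: ((W₁ × (W₂ × W₃)) × W₄) with cost 566.

566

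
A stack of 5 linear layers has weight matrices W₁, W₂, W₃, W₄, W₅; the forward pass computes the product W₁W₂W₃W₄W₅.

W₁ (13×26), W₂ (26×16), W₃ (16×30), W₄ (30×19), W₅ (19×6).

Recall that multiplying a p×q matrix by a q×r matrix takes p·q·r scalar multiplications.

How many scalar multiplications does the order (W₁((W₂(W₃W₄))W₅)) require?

(W₃W₄): 16×30 by 30×19 → 16×19, cost 16·30·19 = 9120
(W₂(W₃W₄)): 26×16 by 16×19 → 26×19, cost 26·16·19 = 7904; cumulative 17024
((W₂(W₃W₄))W₅): 26×19 by 19×6 → 26×6, cost 26·19·6 = 2964; cumulative 19988
(W₁((W₂(W₃W₄))W₅)): 13×26 by 26×6 → 13×6, cost 13·26·6 = 2028; cumulative 22016
Total: 22016 scalar multiplications.

22016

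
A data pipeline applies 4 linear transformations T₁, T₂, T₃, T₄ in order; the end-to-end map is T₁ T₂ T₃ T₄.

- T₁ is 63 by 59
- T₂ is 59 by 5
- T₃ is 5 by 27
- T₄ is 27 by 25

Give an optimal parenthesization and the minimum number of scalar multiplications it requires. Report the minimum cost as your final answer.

29835

Adjacent pairs: T₁T₂ = 63·59·5 = 18585; T₂T₃ = 59·5·27 = 7965; T₃T₄ = 5·27·25 = 3375.
Length 3: T₁..T₃: k=1: 0+7965+63·59·27=108324; k=2: 18585+0+63·5·27=27090 → min 27090 | T₂..T₄: k=2: 0+3375+59·5·25=10750; k=3: 7965+0+59·27·25=47790 → min 10750.
Length 4: T₁..T₄: k=1: 0+10750+63·59·25=103675; k=2: 18585+3375+63·5·25=29835; k=3: 27090+0+63·27·25=69615 → min 29835.
Optimal parenthesization: ((T₁ T₂) (T₃ T₄)) with cost 29835.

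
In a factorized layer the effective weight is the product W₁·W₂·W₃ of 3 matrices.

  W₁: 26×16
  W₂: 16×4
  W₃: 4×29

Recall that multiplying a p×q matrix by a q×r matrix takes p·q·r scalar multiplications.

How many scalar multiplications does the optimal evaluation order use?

4680

Order (W₁·(W₂·W₃)): (W₂·W₃): 16×4 by 4×29 → 16×29, cost 16·4·29 = 1856; (W₁·(W₂·W₃)): 26×16 by 16×29 → 26×29, cost 26·16·29 = 12064; cumulative 13920. Total 13920.
Order ((W₁·W₂)·W₃): (W₁·W₂): 26×16 by 16×4 → 26×4, cost 26·16·4 = 1664; ((W₁·W₂)·W₃): 26×4 by 4×29 → 26×29, cost 26·4·29 = 3016; cumulative 4680. Total 4680.
Minimum: 4680.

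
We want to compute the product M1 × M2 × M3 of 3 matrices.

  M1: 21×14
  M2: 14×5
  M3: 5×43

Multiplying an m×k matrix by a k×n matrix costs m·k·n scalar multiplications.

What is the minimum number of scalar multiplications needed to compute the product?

5985

Order (M1 × (M2 × M3)): (M2 × M3): 14×5 by 5×43 → 14×43, cost 14·5·43 = 3010; (M1 × (M2 × M3)): 21×14 by 14×43 → 21×43, cost 21·14·43 = 12642; cumulative 15652. Total 15652.
Order ((M1 × M2) × M3): (M1 × M2): 21×14 by 14×5 → 21×5, cost 21·14·5 = 1470; ((M1 × M2) × M3): 21×5 by 5×43 → 21×43, cost 21·5·43 = 4515; cumulative 5985. Total 5985.
Minimum: 5985.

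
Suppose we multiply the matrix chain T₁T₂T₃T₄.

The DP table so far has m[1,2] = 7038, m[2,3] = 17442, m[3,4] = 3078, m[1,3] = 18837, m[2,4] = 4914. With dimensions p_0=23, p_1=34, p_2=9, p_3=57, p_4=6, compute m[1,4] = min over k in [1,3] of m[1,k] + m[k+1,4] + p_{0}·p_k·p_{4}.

9606

m[1,4] = min over k∈[1,3] of m[1,k]+m[k+1,4]+p_{0}·p_k·p_{4}.
k=1: 0 + 4914 + 23·34·6 = 9606; k=2: 7038 + 3078 + 23·9·6 = 11358; k=3: 18837 + 0 + 23·57·6 = 26703.
Minimum: 9606 at k=1.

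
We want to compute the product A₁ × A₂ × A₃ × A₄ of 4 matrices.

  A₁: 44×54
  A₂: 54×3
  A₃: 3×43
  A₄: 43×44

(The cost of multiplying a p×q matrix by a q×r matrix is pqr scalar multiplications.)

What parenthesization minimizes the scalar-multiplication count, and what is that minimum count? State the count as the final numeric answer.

18612

Adjacent pairs: A₁A₂ = 44·54·3 = 7128; A₂A₃ = 54·3·43 = 6966; A₃A₄ = 3·43·44 = 5676.
Length 3: A₁..A₃: k=1: 0+6966+44·54·43=109134; k=2: 7128+0+44·3·43=12804 → min 12804 | A₂..A₄: k=2: 0+5676+54·3·44=12804; k=3: 6966+0+54·43·44=109134 → min 12804.
Length 4: A₁..A₄: k=1: 0+12804+44·54·44=117348; k=2: 7128+5676+44·3·44=18612; k=3: 12804+0+44·43·44=96052 → min 18612.
Optimal parenthesization: ((A₁ × A₂) × (A₃ × A₄)) with cost 18612.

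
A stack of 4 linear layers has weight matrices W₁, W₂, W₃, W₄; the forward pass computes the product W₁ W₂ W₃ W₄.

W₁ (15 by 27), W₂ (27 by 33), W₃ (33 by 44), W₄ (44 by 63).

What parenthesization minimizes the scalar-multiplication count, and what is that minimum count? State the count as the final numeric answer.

Adjacent pairs: W₁W₂ = 15·27·33 = 13365; W₂W₃ = 27·33·44 = 39204; W₃W₄ = 33·44·63 = 91476.
Length 3: W₁..W₃: k=1: 0+39204+15·27·44=57024; k=2: 13365+0+15·33·44=35145 → min 35145 | W₂..W₄: k=2: 0+91476+27·33·63=147609; k=3: 39204+0+27·44·63=114048 → min 114048.
Length 4: W₁..W₄: k=1: 0+114048+15·27·63=139563; k=2: 13365+91476+15·33·63=136026; k=3: 35145+0+15·44·63=76725 → min 76725.
Optimal parenthesization: (((W₁ W₂) W₃) W₄) with cost 76725.

76725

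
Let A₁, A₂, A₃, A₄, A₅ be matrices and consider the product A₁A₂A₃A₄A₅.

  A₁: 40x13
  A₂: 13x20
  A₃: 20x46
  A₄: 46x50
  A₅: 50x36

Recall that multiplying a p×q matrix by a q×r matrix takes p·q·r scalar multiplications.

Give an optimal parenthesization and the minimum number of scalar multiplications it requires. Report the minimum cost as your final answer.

Adjacent pairs: A₁A₂ = 40·13·20 = 10400; A₂A₃ = 13·20·46 = 11960; A₃A₄ = 20·46·50 = 46000; A₄A₅ = 46·50·36 = 82800.
Length 3: A₁..A₃: k=1: 0+11960+40·13·46=35880; k=2: 10400+0+40·20·46=47200 → min 35880 | A₂..A₄: k=2: 0+46000+13·20·50=59000; k=3: 11960+0+13·46·50=41860 → min 41860 | A₃..A₅: k=3: 0+82800+20·46·36=115920; k=4: 46000+0+20·50·36=82000 → min 82000.
Length 4: A₁..A₄: k=1: 0+41860+40·13·50=67860; k=2: 10400+46000+40·20·50=96400; k=3: 35880+0+40·46·50=127880 → min 67860 | A₂..A₅: k=2: 0+82000+13·20·36=91360; k=3: 11960+82800+13·46·36=116288; k=4: 41860+0+13·50·36=65260 → min 65260.
Length 5: A₁..A₅: k=1: 0+65260+40·13·36=83980; k=2: 10400+82000+40·20·36=121200; k=3: 35880+82800+40·46·36=184920; k=4: 67860+0+40·50·36=139860 → min 83980.
Optimal parenthesization: (A₁(((A₂A₃)A₄)A₅)) with cost 83980.

83980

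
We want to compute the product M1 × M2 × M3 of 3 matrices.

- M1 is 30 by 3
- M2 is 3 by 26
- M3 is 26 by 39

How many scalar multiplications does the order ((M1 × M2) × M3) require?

(M1 × M2): 30×3 by 3×26 → 30×26, cost 30·3·26 = 2340
((M1 × M2) × M3): 30×26 by 26×39 → 30×39, cost 30·26·39 = 30420; cumulative 32760
Total: 32760 scalar multiplications.

32760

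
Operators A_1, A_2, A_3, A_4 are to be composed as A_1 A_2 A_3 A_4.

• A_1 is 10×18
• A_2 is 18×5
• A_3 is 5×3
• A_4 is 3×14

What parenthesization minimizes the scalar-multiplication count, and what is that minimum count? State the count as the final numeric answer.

Adjacent pairs: A_1A_2 = 10·18·5 = 900; A_2A_3 = 18·5·3 = 270; A_3A_4 = 5·3·14 = 210.
Length 3: A_1..A_3: k=1: 0+270+10·18·3=810; k=2: 900+0+10·5·3=1050 → min 810 | A_2..A_4: k=2: 0+210+18·5·14=1470; k=3: 270+0+18·3·14=1026 → min 1026.
Length 4: A_1..A_4: k=1: 0+1026+10·18·14=3546; k=2: 900+210+10·5·14=1810; k=3: 810+0+10·3·14=1230 → min 1230.
Optimal parenthesization: ((A_1 (A_2 A_3)) A_4) with cost 1230.

1230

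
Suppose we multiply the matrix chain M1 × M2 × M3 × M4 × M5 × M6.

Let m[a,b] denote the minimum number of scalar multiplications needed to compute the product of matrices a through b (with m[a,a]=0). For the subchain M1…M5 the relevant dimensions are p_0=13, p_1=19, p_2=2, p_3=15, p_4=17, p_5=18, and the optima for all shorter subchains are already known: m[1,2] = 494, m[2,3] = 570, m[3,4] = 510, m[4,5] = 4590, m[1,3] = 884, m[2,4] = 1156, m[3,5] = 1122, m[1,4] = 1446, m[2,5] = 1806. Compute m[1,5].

m[1,5] = min over k∈[1,4] of m[1,k]+m[k+1,5]+p_{0}·p_k·p_{5}.
k=1: 0 + 1806 + 13·19·18 = 6252; k=2: 494 + 1122 + 13·2·18 = 2084; k=3: 884 + 4590 + 13·15·18 = 8984; k=4: 1446 + 0 + 13·17·18 = 5424.
Minimum: 2084 at k=2.

2084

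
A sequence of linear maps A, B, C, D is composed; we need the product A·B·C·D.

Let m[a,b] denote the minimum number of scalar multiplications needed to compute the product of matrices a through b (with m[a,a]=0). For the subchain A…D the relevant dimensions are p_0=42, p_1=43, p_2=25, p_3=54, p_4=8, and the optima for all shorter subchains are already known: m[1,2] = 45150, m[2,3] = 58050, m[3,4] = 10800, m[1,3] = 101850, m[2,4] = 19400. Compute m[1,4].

m[1,4] = min over k∈[1,3] of m[1,k]+m[k+1,4]+p_{0}·p_k·p_{4}.
k=1: 0 + 19400 + 42·43·8 = 33848; k=2: 45150 + 10800 + 42·25·8 = 64350; k=3: 101850 + 0 + 42·54·8 = 119994.
Minimum: 33848 at k=1.

33848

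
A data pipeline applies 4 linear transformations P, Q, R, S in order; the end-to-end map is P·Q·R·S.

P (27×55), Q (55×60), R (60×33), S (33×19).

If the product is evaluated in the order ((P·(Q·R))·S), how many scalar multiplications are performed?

174834

(Q·R): 55×60 by 60×33 → 55×33, cost 55·60·33 = 108900
(P·(Q·R)): 27×55 by 55×33 → 27×33, cost 27·55·33 = 49005; cumulative 157905
((P·(Q·R))·S): 27×33 by 33×19 → 27×19, cost 27·33·19 = 16929; cumulative 174834
Total: 174834 scalar multiplications.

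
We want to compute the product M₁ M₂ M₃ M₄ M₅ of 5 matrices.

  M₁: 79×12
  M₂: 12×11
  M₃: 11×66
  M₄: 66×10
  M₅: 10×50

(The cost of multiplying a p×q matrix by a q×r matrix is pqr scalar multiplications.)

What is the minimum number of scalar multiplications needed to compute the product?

57560

Adjacent pairs: M₁M₂ = 79·12·11 = 10428; M₂M₃ = 12·11·66 = 8712; M₃M₄ = 11·66·10 = 7260; M₄M₅ = 66·10·50 = 33000.
Length 3: M₁..M₃: k=1: 0+8712+79·12·66=71280; k=2: 10428+0+79·11·66=67782 → min 67782 | M₂..M₄: k=2: 0+7260+12·11·10=8580; k=3: 8712+0+12·66·10=16632 → min 8580 | M₃..M₅: k=3: 0+33000+11·66·50=69300; k=4: 7260+0+11·10·50=12760 → min 12760.
Length 4: M₁..M₄: k=1: 0+8580+79·12·10=18060; k=2: 10428+7260+79·11·10=26378; k=3: 67782+0+79·66·10=119922 → min 18060 | M₂..M₅: k=2: 0+12760+12·11·50=19360; k=3: 8712+33000+12·66·50=81312; k=4: 8580+0+12·10·50=14580 → min 14580.
Length 5: M₁..M₅: k=1: 0+14580+79·12·50=61980; k=2: 10428+12760+79·11·50=66638; k=3: 67782+33000+79·66·50=361482; k=4: 18060+0+79·10·50=57560 → min 57560.
Optimal order: ((M₁ (M₂ (M₃ M₄))) M₅) with cost 57560.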